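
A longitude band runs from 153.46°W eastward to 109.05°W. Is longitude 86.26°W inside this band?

Band width going east from -153.46° to -109.05°: ((-109.05 − -153.46) mod 360) = 44.41°.
Offset of -86.26° east of the west edge: ((-86.26 − -153.46) mod 360) = 67.20°.
67.20° > 44.41° ⇒ outside.

No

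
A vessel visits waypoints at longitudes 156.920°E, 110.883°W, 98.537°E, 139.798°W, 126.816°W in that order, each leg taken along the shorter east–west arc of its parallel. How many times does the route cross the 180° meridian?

3

Leg 1: +156.920° → -110.883°, shortest Δλ = 92.197° (east) — crosses 180°.
Leg 2: -110.883° → +98.537°, shortest Δλ = -150.58° (west) — crosses 180°.
Leg 3: +98.537° → -139.798°, shortest Δλ = 121.665° (east) — crosses 180°.
Leg 4: -139.798° → -126.816°, shortest Δλ = 12.982° (east) — does not cross 180°.
Total crossings: 3.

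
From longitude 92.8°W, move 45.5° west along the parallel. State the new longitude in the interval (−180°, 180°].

Start at -92.8°; shift −45.5° → -138.3°.
-138.3° already lies in (−180°, 180°].

138.3°W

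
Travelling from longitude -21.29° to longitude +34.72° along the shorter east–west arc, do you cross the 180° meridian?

Signed shortest Δλ = ((34.72 − -21.29 + 180) mod 360) − 180 = 56.01°.
Going east by 56.01° from -21.29° reaches +34.72° without touching 180°.

No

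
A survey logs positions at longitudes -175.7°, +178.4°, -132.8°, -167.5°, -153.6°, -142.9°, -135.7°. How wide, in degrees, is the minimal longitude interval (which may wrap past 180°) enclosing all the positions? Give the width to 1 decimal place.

Sort the longitudes: -175.7°, -167.5°, -153.6°, -142.9°, -135.7°, -132.8°, +178.4°.
Eastward gaps between consecutive values (wrapping around): 8.2°, 13.9°, 10.7°, 7.2°, 2.9°, 311.2°, 5.9°.
Largest gap = 311.2° ⇒ minimal covering band is its complement: 360° − 311.2° = 48.8°.
Band runs from +178.4° eastward to -132.8°, crossing the antimeridian.

48.8°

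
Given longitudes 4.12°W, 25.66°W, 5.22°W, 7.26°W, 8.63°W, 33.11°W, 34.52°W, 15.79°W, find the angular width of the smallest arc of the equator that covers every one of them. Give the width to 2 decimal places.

Sort the longitudes: -34.52°, -33.11°, -25.66°, -15.79°, -8.63°, -7.26°, -5.22°, -4.12°.
Eastward gaps between consecutive values (wrapping around): 1.41°, 7.45°, 9.87°, 7.16°, 1.37°, 2.04°, 1.10°, 329.60°.
Largest gap = 329.60° ⇒ minimal covering band is its complement: 360° − 329.60° = 30.40°.
Band runs from -34.52° eastward to -4.12°.

30.40°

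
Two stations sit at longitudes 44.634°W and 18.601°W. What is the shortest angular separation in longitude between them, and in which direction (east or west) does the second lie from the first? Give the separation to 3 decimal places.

26.033° east

Raw difference: -18.601 − -44.634 = 26.033°.
Normalise into (−180°, 180°]: 26.033° stays 26.033°.
Positive ⇒ the second point lies to the east; separation 26.033°.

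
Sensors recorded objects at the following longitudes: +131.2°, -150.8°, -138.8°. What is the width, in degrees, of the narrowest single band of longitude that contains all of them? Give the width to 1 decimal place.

90.0°

Sort the longitudes: -150.8°, -138.8°, +131.2°.
Eastward gaps between consecutive values (wrapping around): 12.0°, 270.0°, 78.0°.
Largest gap = 270.0° ⇒ minimal covering band is its complement: 360° − 270.0° = 90.0°.
Band runs from +131.2° eastward to -138.8°, crossing the antimeridian.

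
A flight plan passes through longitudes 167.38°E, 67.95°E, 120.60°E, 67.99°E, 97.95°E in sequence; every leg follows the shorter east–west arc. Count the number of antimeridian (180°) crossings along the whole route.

Leg 1: +167.38° → +67.95°, shortest Δλ = -99.43° (west) — does not cross 180°.
Leg 2: +67.95° → +120.60°, shortest Δλ = 52.65° (east) — does not cross 180°.
Leg 3: +120.60° → +67.99°, shortest Δλ = -52.61° (west) — does not cross 180°.
Leg 4: +67.99° → +97.95°, shortest Δλ = 29.96° (east) — does not cross 180°.
Total crossings: 0.

0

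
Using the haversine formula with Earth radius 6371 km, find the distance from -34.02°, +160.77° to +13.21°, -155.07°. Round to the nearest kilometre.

Δλ = -155.07 − 160.77 = -315.84°; wrapped into (−180°, 180°]: 44.16°.
Δφ = 13.21 − -34.02 = 47.23°.
a = sin²(Δφ/2) + cos φ₁ · cos φ₂ · sin²(Δλ/2) = 0.274489.
c = 2·atan2(√a, √(1−a)) = 1.10289 rad → d = 6371·c ≈ 7026.49 km.

7026 km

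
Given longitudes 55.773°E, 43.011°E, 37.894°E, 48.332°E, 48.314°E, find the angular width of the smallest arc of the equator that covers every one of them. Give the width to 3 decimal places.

17.879°

Sort the longitudes: +37.894°, +43.011°, +48.314°, +48.332°, +55.773°.
Eastward gaps between consecutive values (wrapping around): 5.117°, 5.303°, 0.018°, 7.441°, 342.121°.
Largest gap = 342.121° ⇒ minimal covering band is its complement: 360° − 342.121° = 17.879°.
Band runs from +37.894° eastward to +55.773°.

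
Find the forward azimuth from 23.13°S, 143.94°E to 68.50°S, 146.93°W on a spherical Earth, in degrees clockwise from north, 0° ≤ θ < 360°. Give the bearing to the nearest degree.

157°

Δλ = -146.93 − 143.94 = -290.87°; wrapped into (−180°, 180°]: 69.13°.
θ = atan2( sin Δλ · cos φ₂ , cos φ₁ · sin φ₂ − sin φ₁ · cos φ₂ · cos Δλ )
  = atan2(0.34246, -0.80434) = 156.938° → normalised to [0°, 360°): 156.938°.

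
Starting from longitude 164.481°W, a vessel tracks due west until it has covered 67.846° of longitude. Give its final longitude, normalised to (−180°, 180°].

Start at -164.481°; shift −67.846° → -232.327°.
-232.327° lies outside (−180°, 180°]; add 360° → +127.673°.

127.673°E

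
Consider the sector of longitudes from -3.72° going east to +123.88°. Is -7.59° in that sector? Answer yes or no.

Band width going east from -3.72° to +123.88°: ((123.88 − -3.72) mod 360) = 127.60°.
Offset of -7.59° east of the west edge: ((-7.59 − -3.72) mod 360) = 356.13°.
356.13° > 127.60° ⇒ outside.

No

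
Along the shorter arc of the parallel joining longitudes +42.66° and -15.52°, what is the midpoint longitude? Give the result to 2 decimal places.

+13.57°

Signed shortest Δλ from +42.66° to -15.52° is -58.18°.
Midpoint longitude = +42.66° + (-58.18°)/2 = +42.66° − 29.09° = +13.57°.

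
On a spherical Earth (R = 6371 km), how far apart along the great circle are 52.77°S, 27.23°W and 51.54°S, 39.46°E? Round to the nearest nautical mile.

2368 nmi

Δλ = 39.46 − -27.23 = 66.69°.
Δφ = -51.54 − -52.77 = 1.23°.
a = sin²(Δφ/2) + cos φ₁ · cos φ₂ · sin²(Δλ/2) = 0.113813.
c = 2·atan2(√a, √(1−a)) = 0.68823 rad → d = 6371·c ≈ 4384.70 km ≈ 2367.55 nmi.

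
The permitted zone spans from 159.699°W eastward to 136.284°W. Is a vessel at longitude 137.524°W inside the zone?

Yes

Band width going east from -159.699° to -136.284°: ((-136.284 − -159.699) mod 360) = 23.415°.
Offset of -137.524° east of the west edge: ((-137.524 − -159.699) mod 360) = 22.175°.
22.175° ≤ 23.415° ⇒ inside.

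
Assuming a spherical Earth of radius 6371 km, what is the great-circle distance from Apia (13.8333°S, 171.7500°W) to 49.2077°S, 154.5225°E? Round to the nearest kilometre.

Δλ = 154.5225 − -171.7500 = 326.2725°; wrapped into (−180°, 180°]: -33.7275°.
Δφ = -49.2077 − -13.8333 = -35.3744°.
a = sin²(Δφ/2) + cos φ₁ · cos φ₂ · sin²(Δλ/2) = 0.145693.
c = 2·atan2(√a, √(1−a)) = 0.78326 rad → d = 6371·c ≈ 4990.17 km.

4990 km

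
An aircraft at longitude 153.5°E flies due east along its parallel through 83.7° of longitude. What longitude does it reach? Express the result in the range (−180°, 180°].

122.8°W

Start at +153.5°; shift +83.7° → +237.2°.
+237.2° lies outside (−180°, 180°]; subtract 360° → -122.8°.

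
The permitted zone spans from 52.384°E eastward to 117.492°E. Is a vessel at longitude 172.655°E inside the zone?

Band width going east from +52.384° to +117.492°: ((117.492 − 52.384) mod 360) = 65.108°.
Offset of +172.655° east of the west edge: ((172.655 − 52.384) mod 360) = 120.271°.
120.271° > 65.108° ⇒ outside.

No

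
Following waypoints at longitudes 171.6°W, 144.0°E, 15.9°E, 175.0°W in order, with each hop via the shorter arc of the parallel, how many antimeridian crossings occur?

Leg 1: -171.6° → +144.0°, shortest Δλ = -44.4° (west) — crosses 180°.
Leg 2: +144.0° → +15.9°, shortest Δλ = -128.1° (west) — does not cross 180°.
Leg 3: +15.9° → -175.0°, shortest Δλ = 169.1° (east) — crosses 180°.
Total crossings: 2.

2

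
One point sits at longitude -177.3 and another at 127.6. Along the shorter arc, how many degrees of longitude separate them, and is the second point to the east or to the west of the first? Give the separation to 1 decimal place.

55.1° west

Raw difference: 127.6 − -177.3 = 304.9°.
Normalise into (−180°, 180°]: 304.9° − 360° = -55.1°.
Negative ⇒ the second point lies to the west; separation 55.1°.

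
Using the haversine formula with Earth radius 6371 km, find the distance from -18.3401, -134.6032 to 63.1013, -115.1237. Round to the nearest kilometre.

Δλ = -115.1237 − -134.6032 = 19.4795°.
Δφ = 63.1013 − -18.3401 = 81.4414°.
a = sin²(Δφ/2) + cos φ₁ · cos φ₂ · sin²(Δλ/2) = 0.437880.
c = 2·atan2(√a, √(1−a)) = 1.44623 rad → d = 6371·c ≈ 9213.96 km.

9214 km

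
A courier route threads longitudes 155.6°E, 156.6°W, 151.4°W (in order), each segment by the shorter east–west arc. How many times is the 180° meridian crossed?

1

Leg 1: +155.6° → -156.6°, shortest Δλ = 47.8° (east) — crosses 180°.
Leg 2: -156.6° → -151.4°, shortest Δλ = 5.2° (east) — does not cross 180°.
Total crossings: 1.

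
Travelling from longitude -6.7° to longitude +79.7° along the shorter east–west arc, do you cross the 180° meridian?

No

Signed shortest Δλ = ((79.7 − -6.7 + 180) mod 360) − 180 = 86.4°.
Going east by 86.4° from -6.7° reaches +79.7° without touching 180°.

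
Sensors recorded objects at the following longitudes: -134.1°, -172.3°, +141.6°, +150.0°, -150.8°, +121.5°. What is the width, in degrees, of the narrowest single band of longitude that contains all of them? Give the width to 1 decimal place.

Sort the longitudes: -172.3°, -150.8°, -134.1°, +121.5°, +141.6°, +150.0°.
Eastward gaps between consecutive values (wrapping around): 21.5°, 16.7°, 255.6°, 20.1°, 8.4°, 37.7°.
Largest gap = 255.6° ⇒ minimal covering band is its complement: 360° − 255.6° = 104.4°.
Band runs from +121.5° eastward to -134.1°, crossing the antimeridian.

104.4°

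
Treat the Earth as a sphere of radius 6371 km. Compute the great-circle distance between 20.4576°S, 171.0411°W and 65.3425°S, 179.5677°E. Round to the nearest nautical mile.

2720 nmi

Δλ = 179.5677 − -171.0411 = 350.6088°; wrapped into (−180°, 180°]: -9.3912°.
Δφ = -65.3425 − -20.4576 = -44.8849°.
a = sin²(Δφ/2) + cos φ₁ · cos φ₂ · sin²(Δλ/2) = 0.148357.
c = 2·atan2(√a, √(1−a)) = 0.79079 rad → d = 6371·c ≈ 5038.10 km ≈ 2720.35 nmi.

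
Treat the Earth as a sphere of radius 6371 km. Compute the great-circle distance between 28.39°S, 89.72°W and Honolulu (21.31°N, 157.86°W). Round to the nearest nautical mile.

Δλ = -157.86 − -89.72 = -68.14°.
Δφ = 21.31 − -28.39 = 49.70°.
a = sin²(Δφ/2) + cos φ₁ · cos φ₂ · sin²(Δλ/2) = 0.433815.
c = 2·atan2(√a, √(1−a)) = 1.43804 rad → d = 6371·c ≈ 9161.73 km ≈ 4946.94 nmi.

4947 nmi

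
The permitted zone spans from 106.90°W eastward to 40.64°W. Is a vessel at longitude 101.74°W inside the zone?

Band width going east from -106.90° to -40.64°: ((-40.64 − -106.90) mod 360) = 66.26°.
Offset of -101.74° east of the west edge: ((-101.74 − -106.90) mod 360) = 5.16°.
5.16° ≤ 66.26° ⇒ inside.

Yes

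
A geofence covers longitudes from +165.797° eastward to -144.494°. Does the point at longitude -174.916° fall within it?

Yes

Band width going east from +165.797° to -144.494°: ((-144.494 − 165.797) mod 360) = 49.709°.
Offset of -174.916° east of the west edge: ((-174.916 − 165.797) mod 360) = 19.287°.
19.287° ≤ 49.709° ⇒ inside.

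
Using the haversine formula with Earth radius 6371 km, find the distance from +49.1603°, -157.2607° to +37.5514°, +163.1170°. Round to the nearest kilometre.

Δλ = 163.1170 − -157.2607 = 320.3777°; wrapped into (−180°, 180°]: -39.6223°.
Δφ = 37.5514 − 49.1603 = -11.6089°.
a = sin²(Δφ/2) + cos φ₁ · cos φ₂ · sin²(Δλ/2) = 0.069781.
c = 2·atan2(√a, √(1−a)) = 0.53467 rad → d = 6371·c ≈ 3406.37 km.

3406 km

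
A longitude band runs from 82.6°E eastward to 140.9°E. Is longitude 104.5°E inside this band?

Yes

Band width going east from +82.6° to +140.9°: ((140.9 − 82.6) mod 360) = 58.3°.
Offset of +104.5° east of the west edge: ((104.5 − 82.6) mod 360) = 21.9°.
21.9° ≤ 58.3° ⇒ inside.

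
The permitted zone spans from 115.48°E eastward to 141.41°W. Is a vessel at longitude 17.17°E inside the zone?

Band width going east from +115.48° to -141.41°: ((-141.41 − 115.48) mod 360) = 103.11°.
Offset of +17.17° east of the west edge: ((17.17 − 115.48) mod 360) = 261.69°.
261.69° > 103.11° ⇒ outside.

No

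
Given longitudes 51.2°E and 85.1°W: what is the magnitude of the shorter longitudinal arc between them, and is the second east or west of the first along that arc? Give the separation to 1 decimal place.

Raw difference: -85.1 − 51.2 = -136.3°.
Normalise into (−180°, 180°]: -136.3° stays -136.3°.
Negative ⇒ the second point lies to the west; separation 136.3°.

136.3° west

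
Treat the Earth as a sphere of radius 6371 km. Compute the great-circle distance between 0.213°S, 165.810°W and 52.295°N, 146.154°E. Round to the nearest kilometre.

Δλ = 146.154 − -165.810 = 311.964°; wrapped into (−180°, 180°]: -48.036°.
Δφ = 52.295 − -0.213 = 52.508°.
a = sin²(Δφ/2) + cos φ₁ · cos φ₂ · sin²(Δλ/2) = 0.296996.
c = 2·atan2(√a, √(1−a)) = 1.15271 rad → d = 6371·c ≈ 7343.95 km.

7344 km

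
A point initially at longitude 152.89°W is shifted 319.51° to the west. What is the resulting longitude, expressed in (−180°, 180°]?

112.40°W

Start at -152.89°; shift −319.51° → -472.40°.
-472.40° lies outside (−180°, 180°]; add 360° → -112.40°.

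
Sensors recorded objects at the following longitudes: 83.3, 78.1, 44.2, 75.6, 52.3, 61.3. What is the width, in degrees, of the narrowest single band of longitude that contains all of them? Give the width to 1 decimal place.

39.1°

Sort the longitudes: +44.2°, +52.3°, +61.3°, +75.6°, +78.1°, +83.3°.
Eastward gaps between consecutive values (wrapping around): 8.1°, 9.0°, 14.3°, 2.5°, 5.2°, 320.9°.
Largest gap = 320.9° ⇒ minimal covering band is its complement: 360° − 320.9° = 39.1°.
Band runs from +44.2° eastward to +83.3°.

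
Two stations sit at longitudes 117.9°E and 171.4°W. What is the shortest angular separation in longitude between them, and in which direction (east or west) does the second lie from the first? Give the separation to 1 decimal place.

70.7° east

Raw difference: -171.4 − 117.9 = -289.3°.
Normalise into (−180°, 180°]: -289.3° + 360° = 70.7°.
Positive ⇒ the second point lies to the east; separation 70.7°.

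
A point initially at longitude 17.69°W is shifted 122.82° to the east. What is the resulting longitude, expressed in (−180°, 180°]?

105.13°E

Start at -17.69°; shift +122.82° → +105.13°.
+105.13° already lies in (−180°, 180°].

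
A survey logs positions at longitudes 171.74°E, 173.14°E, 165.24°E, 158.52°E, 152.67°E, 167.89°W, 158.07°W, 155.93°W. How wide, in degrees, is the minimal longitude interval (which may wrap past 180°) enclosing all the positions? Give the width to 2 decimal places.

51.40°

Sort the longitudes: -167.89°, -158.07°, -155.93°, +152.67°, +158.52°, +165.24°, +171.74°, +173.14°.
Eastward gaps between consecutive values (wrapping around): 9.82°, 2.14°, 308.60°, 5.85°, 6.72°, 6.50°, 1.40°, 18.97°.
Largest gap = 308.60° ⇒ minimal covering band is its complement: 360° − 308.60° = 51.40°.
Band runs from +152.67° eastward to -155.93°, crossing the antimeridian.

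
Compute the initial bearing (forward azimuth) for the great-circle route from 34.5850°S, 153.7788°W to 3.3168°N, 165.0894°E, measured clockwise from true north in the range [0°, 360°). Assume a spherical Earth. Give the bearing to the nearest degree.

306°

Δλ = 165.0894 − -153.7788 = 318.8682°; wrapped into (−180°, 180°]: -41.1318°.
θ = atan2( sin Δλ · cos φ₂ , cos φ₁ · sin φ₂ − sin φ₁ · cos φ₂ · cos Δλ )
  = atan2(-0.65669, 0.47445) = -54.152° → normalised to [0°, 360°): 305.848°.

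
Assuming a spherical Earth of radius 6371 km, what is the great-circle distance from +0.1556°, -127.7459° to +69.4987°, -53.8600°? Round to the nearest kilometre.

9371 km

Δλ = -53.8600 − -127.7459 = 73.8859°.
Δφ = 69.4987 − 0.1556 = 69.3431°.
a = sin²(Δφ/2) + cos φ₁ · cos φ₂ · sin²(Δλ/2) = 0.450125.
c = 2·atan2(√a, √(1−a)) = 1.47088 rad → d = 6371·c ≈ 9370.98 km.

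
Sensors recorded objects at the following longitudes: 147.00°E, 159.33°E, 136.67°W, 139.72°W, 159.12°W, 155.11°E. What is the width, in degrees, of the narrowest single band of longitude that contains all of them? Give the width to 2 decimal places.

76.33°

Sort the longitudes: -159.12°, -139.72°, -136.67°, +147.00°, +155.11°, +159.33°.
Eastward gaps between consecutive values (wrapping around): 19.40°, 3.05°, 283.67°, 8.11°, 4.22°, 41.55°.
Largest gap = 283.67° ⇒ minimal covering band is its complement: 360° − 283.67° = 76.33°.
Band runs from +147.00° eastward to -136.67°, crossing the antimeridian.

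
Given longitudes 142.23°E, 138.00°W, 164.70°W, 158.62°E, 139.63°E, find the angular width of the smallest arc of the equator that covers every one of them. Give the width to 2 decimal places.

Sort the longitudes: -164.70°, -138.00°, +139.63°, +142.23°, +158.62°.
Eastward gaps between consecutive values (wrapping around): 26.70°, 277.63°, 2.60°, 16.39°, 36.68°.
Largest gap = 277.63° ⇒ minimal covering band is its complement: 360° − 277.63° = 82.37°.
Band runs from +139.63° eastward to -138.00°, crossing the antimeridian.

82.37°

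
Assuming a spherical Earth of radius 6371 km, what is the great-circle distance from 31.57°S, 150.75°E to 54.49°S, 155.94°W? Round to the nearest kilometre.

Δλ = -155.94 − 150.75 = -306.69°; wrapped into (−180°, 180°]: 53.31°.
Δφ = -54.49 − -31.57 = -22.92°.
a = sin²(Δφ/2) + cos φ₁ · cos φ₂ · sin²(Δλ/2) = 0.139074.
c = 2·atan2(√a, √(1−a)) = 0.76432 rad → d = 6371·c ≈ 4869.49 km.

4869 km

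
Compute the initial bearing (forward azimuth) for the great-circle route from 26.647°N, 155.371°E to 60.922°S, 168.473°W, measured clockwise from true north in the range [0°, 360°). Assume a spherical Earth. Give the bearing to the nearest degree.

Δλ = -168.473 − 155.371 = -323.844°; wrapped into (−180°, 180°]: 36.156°.
θ = atan2( sin Δλ · cos φ₂ , cos φ₁ · sin φ₂ − sin φ₁ · cos φ₂ · cos Δλ )
  = atan2(0.28673, -0.95712) = 163.323° → normalised to [0°, 360°): 163.323°.

163°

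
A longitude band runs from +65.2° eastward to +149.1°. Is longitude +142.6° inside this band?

Yes

Band width going east from +65.2° to +149.1°: ((149.1 − 65.2) mod 360) = 83.9°.
Offset of +142.6° east of the west edge: ((142.6 − 65.2) mod 360) = 77.4°.
77.4° ≤ 83.9° ⇒ inside.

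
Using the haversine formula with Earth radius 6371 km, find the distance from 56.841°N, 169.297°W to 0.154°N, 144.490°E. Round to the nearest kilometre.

Δλ = 144.490 − -169.297 = 313.787°; wrapped into (−180°, 180°]: -46.213°.
Δφ = 0.154 − 56.841 = -56.687°.
a = sin²(Δφ/2) + cos φ₁ · cos φ₂ · sin²(Δλ/2) = 0.309632.
c = 2·atan2(√a, √(1−a)) = 1.18020 rad → d = 6371·c ≈ 7519.08 km.

7519 km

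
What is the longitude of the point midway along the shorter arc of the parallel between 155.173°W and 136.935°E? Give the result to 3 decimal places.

170.881°E

Signed shortest Δλ from -155.173° to +136.935° is -67.892°.
Midpoint longitude = -155.173° + (-67.892°)/2 = -155.173° − 33.946° = -189.119°.
Normalise into (−180°, 180°]: +170.881°.
(The naïve average (-155.173 + +136.935)/2 = -9.119° is on the wrong side of the globe.)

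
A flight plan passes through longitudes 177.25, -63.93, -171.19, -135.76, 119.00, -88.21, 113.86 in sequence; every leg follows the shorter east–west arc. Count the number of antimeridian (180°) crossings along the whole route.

Leg 1: +177.25° → -63.93°, shortest Δλ = 118.82° (east) — crosses 180°.
Leg 2: -63.93° → -171.19°, shortest Δλ = -107.26° (west) — does not cross 180°.
Leg 3: -171.19° → -135.76°, shortest Δλ = 35.43° (east) — does not cross 180°.
Leg 4: -135.76° → +119.00°, shortest Δλ = -105.24° (west) — crosses 180°.
Leg 5: +119.00° → -88.21°, shortest Δλ = 152.79° (east) — crosses 180°.
Leg 6: -88.21° → +113.86°, shortest Δλ = -157.93° (west) — crosses 180°.
Total crossings: 4.

4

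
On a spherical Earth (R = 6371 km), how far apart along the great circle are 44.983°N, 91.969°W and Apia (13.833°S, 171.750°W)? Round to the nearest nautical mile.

5566 nmi

Δλ = -171.750 − -91.969 = -79.781°.
Δφ = -13.833 − 44.983 = -58.816°.
a = sin²(Δφ/2) + cos φ₁ · cos φ₂ · sin²(Δλ/2) = 0.523584.
c = 2·atan2(√a, √(1−a)) = 1.61798 rad → d = 6371·c ≈ 10308.16 km ≈ 5565.96 nmi.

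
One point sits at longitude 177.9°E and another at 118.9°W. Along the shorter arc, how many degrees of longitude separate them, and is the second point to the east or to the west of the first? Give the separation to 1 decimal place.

63.2° east

Raw difference: -118.9 − 177.9 = -296.8°.
Normalise into (−180°, 180°]: -296.8° + 360° = 63.2°.
Positive ⇒ the second point lies to the east; separation 63.2°.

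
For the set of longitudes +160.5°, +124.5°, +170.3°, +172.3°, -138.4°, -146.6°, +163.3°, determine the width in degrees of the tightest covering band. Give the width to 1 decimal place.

Sort the longitudes: -146.6°, -138.4°, +124.5°, +160.5°, +163.3°, +170.3°, +172.3°.
Eastward gaps between consecutive values (wrapping around): 8.2°, 262.9°, 36.0°, 2.8°, 7.0°, 2.0°, 41.1°.
Largest gap = 262.9° ⇒ minimal covering band is its complement: 360° − 262.9° = 97.1°.
Band runs from +124.5° eastward to -138.4°, crossing the antimeridian.

97.1°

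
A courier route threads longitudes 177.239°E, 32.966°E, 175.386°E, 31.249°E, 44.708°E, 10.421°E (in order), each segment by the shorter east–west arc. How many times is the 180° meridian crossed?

0

Leg 1: +177.239° → +32.966°, shortest Δλ = -144.273° (west) — does not cross 180°.
Leg 2: +32.966° → +175.386°, shortest Δλ = 142.42° (east) — does not cross 180°.
Leg 3: +175.386° → +31.249°, shortest Δλ = -144.137° (west) — does not cross 180°.
Leg 4: +31.249° → +44.708°, shortest Δλ = 13.459° (east) — does not cross 180°.
Leg 5: +44.708° → +10.421°, shortest Δλ = -34.287° (west) — does not cross 180°.
Total crossings: 0.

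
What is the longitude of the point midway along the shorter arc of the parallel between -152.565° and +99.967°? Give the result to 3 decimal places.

Signed shortest Δλ from -152.565° to +99.967° is -107.468°.
Midpoint longitude = -152.565° + (-107.468°)/2 = -152.565° − 53.734° = -206.299°.
Normalise into (−180°, 180°]: +153.701°.
(The naïve average (-152.565 + +99.967)/2 = -26.299° is on the wrong side of the globe.)

+153.701°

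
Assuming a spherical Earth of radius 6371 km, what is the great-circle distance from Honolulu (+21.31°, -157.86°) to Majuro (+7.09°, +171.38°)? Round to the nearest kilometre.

Δλ = 171.38 − -157.86 = 329.24°; wrapped into (−180°, 180°]: -30.76°.
Δφ = 7.09 − 21.31 = -14.22°.
a = sin²(Δφ/2) + cos φ₁ · cos φ₂ · sin²(Δλ/2) = 0.080351.
c = 2·atan2(√a, √(1−a)) = 0.57481 rad → d = 6371·c ≈ 3662.09 km.

3662 km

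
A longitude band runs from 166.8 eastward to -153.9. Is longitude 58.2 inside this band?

Band width going east from +166.8° to -153.9°: ((-153.9 − 166.8) mod 360) = 39.3°.
Offset of +58.2° east of the west edge: ((58.2 − 166.8) mod 360) = 251.4°.
251.4° > 39.3° ⇒ outside.

No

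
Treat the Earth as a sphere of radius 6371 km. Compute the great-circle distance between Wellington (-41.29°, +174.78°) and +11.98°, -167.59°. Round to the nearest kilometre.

Δλ = -167.59 − 174.78 = -342.37°; wrapped into (−180°, 180°]: 17.63°.
Δφ = 11.98 − -41.29 = 53.27°.
a = sin²(Δφ/2) + cos φ₁ · cos φ₂ · sin²(Δλ/2) = 0.218239.
c = 2·atan2(√a, √(1−a)) = 0.97215 rad → d = 6371·c ≈ 6193.58 km.

6194 km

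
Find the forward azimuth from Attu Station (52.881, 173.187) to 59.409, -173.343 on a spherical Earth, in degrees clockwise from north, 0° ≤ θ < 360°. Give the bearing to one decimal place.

Δλ = -173.343 − 173.187 = -346.530°; wrapped into (−180°, 180°]: 13.470°.
θ = atan2( sin Δλ · cos φ₂ , cos φ₁ · sin φ₂ − sin φ₁ · cos φ₂ · cos Δλ )
  = atan2(0.11854, 0.12485) = 43.515° → normalised to [0°, 360°): 43.515°.

43.5°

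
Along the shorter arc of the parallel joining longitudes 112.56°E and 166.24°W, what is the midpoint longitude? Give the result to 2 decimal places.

Signed shortest Δλ from +112.56° to -166.24° is +81.20°.
Midpoint longitude = +112.56° + (+81.20°)/2 = +112.56° + 40.60° = +153.16°.
(The naïve average (+112.56 + -166.24)/2 = -26.84° is on the wrong side of the globe.)

153.16°E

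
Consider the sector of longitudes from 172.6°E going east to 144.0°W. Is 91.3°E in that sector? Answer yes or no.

No

Band width going east from +172.6° to -144.0°: ((-144.0 − 172.6) mod 360) = 43.4°.
Offset of +91.3° east of the west edge: ((91.3 − 172.6) mod 360) = 278.7°.
278.7° > 43.4° ⇒ outside.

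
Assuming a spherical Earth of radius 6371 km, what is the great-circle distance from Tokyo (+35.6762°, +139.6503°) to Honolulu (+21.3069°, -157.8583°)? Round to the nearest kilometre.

6209 km

Δλ = -157.8583 − 139.6503 = -297.5086°; wrapped into (−180°, 180°]: 62.4914°.
Δφ = 21.3069 − 35.6762 = -14.3693°.
a = sin²(Δφ/2) + cos φ₁ · cos φ₂ · sin²(Δλ/2) = 0.219266.
c = 2·atan2(√a, √(1−a)) = 0.97464 rad → d = 6371·c ≈ 6209.42 km.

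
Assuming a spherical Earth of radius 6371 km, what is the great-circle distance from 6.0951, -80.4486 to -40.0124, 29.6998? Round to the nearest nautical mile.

Δλ = 29.6998 − -80.4486 = 110.1484°.
Δφ = -40.0124 − 6.0951 = -46.1075°.
a = sin²(Δφ/2) + cos φ₁ · cos φ₂ · sin²(Δλ/2) = 0.665298.
c = 2·atan2(√a, √(1−a)) = 1.90773 rad → d = 6371·c ≈ 12154.15 km ≈ 6562.72 nmi.

6563 nmi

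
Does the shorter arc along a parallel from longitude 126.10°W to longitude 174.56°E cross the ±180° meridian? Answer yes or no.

Yes

Naïve |174.56 − -126.10| = 300.66° > 180°, so the shorter arc goes the other way round — across 180°.
Signed shortest Δλ = ((174.56 − -126.10 + 180) mod 360) − 180 = -59.34°.
Going west by 59.34° from -126.10° passes through 180° before reaching +174.56°.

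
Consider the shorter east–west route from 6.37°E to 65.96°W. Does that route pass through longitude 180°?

No

Signed shortest Δλ = ((-65.96 − 6.37 + 180) mod 360) − 180 = -72.33°.
Going west by 72.33° from +6.37° reaches -65.96° without touching 180°.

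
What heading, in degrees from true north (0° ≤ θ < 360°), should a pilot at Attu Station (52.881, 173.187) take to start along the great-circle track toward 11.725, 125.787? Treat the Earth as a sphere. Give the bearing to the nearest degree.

Δλ = 125.787 − 173.187 = -47.400°.
θ = atan2( sin Δλ · cos φ₂ , cos φ₁ · sin φ₂ − sin φ₁ · cos φ₂ · cos Δλ )
  = atan2(-0.72074, -0.40583) = -119.383° → normalised to [0°, 360°): 240.617°.

241°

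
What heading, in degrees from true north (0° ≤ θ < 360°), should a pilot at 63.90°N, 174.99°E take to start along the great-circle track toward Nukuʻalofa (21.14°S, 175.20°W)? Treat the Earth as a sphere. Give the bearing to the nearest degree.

171°

Δλ = -175.20 − 174.99 = -350.19°; wrapped into (−180°, 180°]: 9.81°.
θ = atan2( sin Δλ · cos φ₂ , cos φ₁ · sin φ₂ − sin φ₁ · cos φ₂ · cos Δλ )
  = atan2(0.15892, -0.98401) = 170.826° → normalised to [0°, 360°): 170.826°.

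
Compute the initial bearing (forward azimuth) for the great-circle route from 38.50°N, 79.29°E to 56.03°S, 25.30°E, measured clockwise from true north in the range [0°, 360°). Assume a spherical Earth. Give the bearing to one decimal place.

Δλ = 25.30 − 79.29 = -53.99°.
θ = atan2( sin Δλ · cos φ₂ , cos φ₁ · sin φ₂ − sin φ₁ · cos φ₂ · cos Δλ )
  = atan2(-0.45199, -0.85354) = -152.097° → normalised to [0°, 360°): 207.903°.

207.9°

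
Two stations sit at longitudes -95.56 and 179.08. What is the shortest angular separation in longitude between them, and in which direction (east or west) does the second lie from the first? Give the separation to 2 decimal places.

Raw difference: 179.08 − -95.56 = 274.64°.
Normalise into (−180°, 180°]: 274.64° − 360° = -85.36°.
Negative ⇒ the second point lies to the west; separation 85.36°.

85.36° west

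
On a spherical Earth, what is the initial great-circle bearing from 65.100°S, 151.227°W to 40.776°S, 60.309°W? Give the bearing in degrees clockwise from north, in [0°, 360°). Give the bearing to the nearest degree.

111°

Δλ = -60.309 − -151.227 = 90.918°.
θ = atan2( sin Δλ · cos φ₂ , cos φ₁ · sin φ₂ − sin φ₁ · cos φ₂ · cos Δλ )
  = atan2(0.75717, -0.28598) = 110.692° → normalised to [0°, 360°): 110.692°.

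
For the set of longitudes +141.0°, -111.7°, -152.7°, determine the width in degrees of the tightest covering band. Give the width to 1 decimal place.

Sort the longitudes: -152.7°, -111.7°, +141.0°.
Eastward gaps between consecutive values (wrapping around): 41.0°, 252.7°, 66.3°.
Largest gap = 252.7° ⇒ minimal covering band is its complement: 360° − 252.7° = 107.3°.
Band runs from +141.0° eastward to -111.7°, crossing the antimeridian.

107.3°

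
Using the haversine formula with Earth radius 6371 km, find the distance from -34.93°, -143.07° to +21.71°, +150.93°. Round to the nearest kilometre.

Δλ = 150.93 − -143.07 = 294.00°; wrapped into (−180°, 180°]: -66.00°.
Δφ = 21.71 − -34.93 = 56.64°.
a = sin²(Δφ/2) + cos φ₁ · cos φ₂ · sin²(Δλ/2) = 0.450995.
c = 2·atan2(√a, √(1−a)) = 1.47263 rad → d = 6371·c ≈ 9382.12 km.

9382 km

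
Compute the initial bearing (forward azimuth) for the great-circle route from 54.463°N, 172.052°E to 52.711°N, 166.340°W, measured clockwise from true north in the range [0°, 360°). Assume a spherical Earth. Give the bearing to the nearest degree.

89°

Δλ = -166.340 − 172.052 = -338.392°; wrapped into (−180°, 180°]: 21.608°.
θ = atan2( sin Δλ · cos φ₂ , cos φ₁ · sin φ₂ − sin φ₁ · cos φ₂ · cos Δλ )
  = atan2(0.22310, 0.00407) = 88.954° → normalised to [0°, 360°): 88.954°.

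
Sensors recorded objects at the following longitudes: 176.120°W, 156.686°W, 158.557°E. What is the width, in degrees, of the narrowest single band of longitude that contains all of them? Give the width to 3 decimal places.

44.757°

Sort the longitudes: -176.120°, -156.686°, +158.557°.
Eastward gaps between consecutive values (wrapping around): 19.434°, 315.243°, 25.323°.
Largest gap = 315.243° ⇒ minimal covering band is its complement: 360° − 315.243° = 44.757°.
Band runs from +158.557° eastward to -156.686°, crossing the antimeridian.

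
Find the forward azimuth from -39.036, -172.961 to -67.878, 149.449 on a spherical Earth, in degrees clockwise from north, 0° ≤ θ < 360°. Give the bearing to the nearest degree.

Δλ = 149.449 − -172.961 = 322.410°; wrapped into (−180°, 180°]: -37.590°.
θ = atan2( sin Δλ · cos φ₂ , cos φ₁ · sin φ₂ − sin φ₁ · cos φ₂ · cos Δλ )
  = atan2(-0.22972, -0.53163) = -156.631° → normalised to [0°, 360°): 203.369°.

203°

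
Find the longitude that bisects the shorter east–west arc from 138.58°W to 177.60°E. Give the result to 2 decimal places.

160.49°W

Signed shortest Δλ from -138.58° to +177.60° is -43.82°.
Midpoint longitude = -138.58° + (-43.82°)/2 = -138.58° − 21.91° = -160.49°.
(The naïve average (-138.58 + +177.60)/2 = 19.51° is on the wrong side of the globe.)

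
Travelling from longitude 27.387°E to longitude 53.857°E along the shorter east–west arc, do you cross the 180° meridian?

No

Signed shortest Δλ = ((53.857 − 27.387 + 180) mod 360) − 180 = 26.47°.
Going east by 26.47° from +27.387° reaches +53.857° without touching 180°.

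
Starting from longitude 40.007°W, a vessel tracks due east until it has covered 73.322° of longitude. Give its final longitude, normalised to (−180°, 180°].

33.315°E

Start at -40.007°; shift +73.322° → +33.315°.
+33.315° already lies in (−180°, 180°].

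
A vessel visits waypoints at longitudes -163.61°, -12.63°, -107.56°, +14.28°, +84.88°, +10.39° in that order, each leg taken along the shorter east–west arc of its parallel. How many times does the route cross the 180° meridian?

0

Leg 1: -163.61° → -12.63°, shortest Δλ = 150.98° (east) — does not cross 180°.
Leg 2: -12.63° → -107.56°, shortest Δλ = -94.93° (west) — does not cross 180°.
Leg 3: -107.56° → +14.28°, shortest Δλ = 121.84° (east) — does not cross 180°.
Leg 4: +14.28° → +84.88°, shortest Δλ = 70.6° (east) — does not cross 180°.
Leg 5: +84.88° → +10.39°, shortest Δλ = -74.49° (west) — does not cross 180°.
Total crossings: 0.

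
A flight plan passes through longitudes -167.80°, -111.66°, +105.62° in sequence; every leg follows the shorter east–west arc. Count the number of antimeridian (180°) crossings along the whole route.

Leg 1: -167.80° → -111.66°, shortest Δλ = 56.14° (east) — does not cross 180°.
Leg 2: -111.66° → +105.62°, shortest Δλ = -142.72° (west) — crosses 180°.
Total crossings: 1.

1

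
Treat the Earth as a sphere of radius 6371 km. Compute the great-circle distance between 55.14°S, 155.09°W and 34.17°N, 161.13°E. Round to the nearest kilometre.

10770 km

Δλ = 161.13 − -155.09 = 316.22°; wrapped into (−180°, 180°]: -43.78°.
Δφ = 34.17 − -55.14 = 89.31°.
a = sin²(Δφ/2) + cos φ₁ · cos φ₂ · sin²(Δλ/2) = 0.559712.
c = 2·atan2(√a, √(1−a)) = 1.69051 rad → d = 6371·c ≈ 10770.22 km.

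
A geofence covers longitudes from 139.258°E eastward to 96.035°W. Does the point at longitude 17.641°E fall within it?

Band width going east from +139.258° to -96.035°: ((-96.035 − 139.258) mod 360) = 124.707°.
Offset of +17.641° east of the west edge: ((17.641 − 139.258) mod 360) = 238.383°.
238.383° > 124.707° ⇒ outside.

No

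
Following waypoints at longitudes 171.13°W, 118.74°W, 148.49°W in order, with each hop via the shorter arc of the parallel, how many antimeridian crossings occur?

Leg 1: -171.13° → -118.74°, shortest Δλ = 52.39° (east) — does not cross 180°.
Leg 2: -118.74° → -148.49°, shortest Δλ = -29.75° (west) — does not cross 180°.
Total crossings: 0.

0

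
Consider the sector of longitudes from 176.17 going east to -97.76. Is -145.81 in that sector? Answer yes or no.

Yes

Band width going east from +176.17° to -97.76°: ((-97.76 − 176.17) mod 360) = 86.07°.
Offset of -145.81° east of the west edge: ((-145.81 − 176.17) mod 360) = 38.02°.
38.02° ≤ 86.07° ⇒ inside.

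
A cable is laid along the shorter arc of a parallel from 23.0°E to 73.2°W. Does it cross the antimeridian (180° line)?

Signed shortest Δλ = ((-73.2 − 23.0 + 180) mod 360) − 180 = -96.2°.
Going west by 96.2° from +23.0° reaches -73.2° without touching 180°.

No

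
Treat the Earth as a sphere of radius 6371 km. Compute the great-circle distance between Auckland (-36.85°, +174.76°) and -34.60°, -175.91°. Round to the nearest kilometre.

878 km

Δλ = -175.91 − 174.76 = -350.67°; wrapped into (−180°, 180°]: 9.33°.
Δφ = -34.60 − -36.85 = 2.25°.
a = sin²(Δφ/2) + cos φ₁ · cos φ₂ · sin²(Δλ/2) = 0.004742.
c = 2·atan2(√a, √(1−a)) = 0.13784 rad → d = 6371·c ≈ 878.17 km.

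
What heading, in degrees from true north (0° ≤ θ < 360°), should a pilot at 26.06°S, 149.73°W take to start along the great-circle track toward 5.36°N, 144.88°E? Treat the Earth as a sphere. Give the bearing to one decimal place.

Δλ = 144.88 − -149.73 = 294.61°; wrapped into (−180°, 180°]: -65.39°.
θ = atan2( sin Δλ · cos φ₂ , cos φ₁ · sin φ₂ − sin φ₁ · cos φ₂ · cos Δλ )
  = atan2(-0.90519, 0.26606) = -73.620° → normalised to [0°, 360°): 286.380°.

286.4°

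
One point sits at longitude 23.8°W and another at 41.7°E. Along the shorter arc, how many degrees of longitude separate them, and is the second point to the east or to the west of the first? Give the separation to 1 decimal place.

Raw difference: 41.7 − -23.8 = 65.5°.
Normalise into (−180°, 180°]: 65.5° stays 65.5°.
Positive ⇒ the second point lies to the east; separation 65.5°.

65.5° east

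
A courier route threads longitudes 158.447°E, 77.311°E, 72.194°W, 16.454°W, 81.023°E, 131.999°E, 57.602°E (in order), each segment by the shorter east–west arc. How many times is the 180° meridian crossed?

0

Leg 1: +158.447° → +77.311°, shortest Δλ = -81.136° (west) — does not cross 180°.
Leg 2: +77.311° → -72.194°, shortest Δλ = -149.505° (west) — does not cross 180°.
Leg 3: -72.194° → -16.454°, shortest Δλ = 55.74° (east) — does not cross 180°.
Leg 4: -16.454° → +81.023°, shortest Δλ = 97.477° (east) — does not cross 180°.
Leg 5: +81.023° → +131.999°, shortest Δλ = 50.976° (east) — does not cross 180°.
Leg 6: +131.999° → +57.602°, shortest Δλ = -74.397° (west) — does not cross 180°.
Total crossings: 0.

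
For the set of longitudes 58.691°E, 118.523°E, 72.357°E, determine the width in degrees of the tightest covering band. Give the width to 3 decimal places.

Sort the longitudes: +58.691°, +72.357°, +118.523°.
Eastward gaps between consecutive values (wrapping around): 13.666°, 46.166°, 300.168°.
Largest gap = 300.168° ⇒ minimal covering band is its complement: 360° − 300.168° = 59.832°.
Band runs from +58.691° eastward to +118.523°.

59.832°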